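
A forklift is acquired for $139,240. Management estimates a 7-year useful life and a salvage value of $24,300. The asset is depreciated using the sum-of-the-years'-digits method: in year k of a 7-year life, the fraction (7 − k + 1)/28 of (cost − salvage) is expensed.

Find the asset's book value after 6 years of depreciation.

Depreciable base = $139,240 − $24,300 = $114,940.
Sum of the years' digits = 7+6+5+4+3+2+1 = 28.
Year 1: $114,940 × 7/28 = $28,735. Book value $110,505.
Year 2: $114,940 × 6/28 = $24,630. Book value $85,875.
Year 3: $114,940 × 5/28 = $20,525. Book value $65,350.
Year 4: $114,940 × 4/28 = $16,420. Book value $48,930.
Year 5: $114,940 × 3/28 = $12,315. Book value $36,615.
Year 6: $114,940 × 2/28 = $8,210. Book value $28,405.

$28,405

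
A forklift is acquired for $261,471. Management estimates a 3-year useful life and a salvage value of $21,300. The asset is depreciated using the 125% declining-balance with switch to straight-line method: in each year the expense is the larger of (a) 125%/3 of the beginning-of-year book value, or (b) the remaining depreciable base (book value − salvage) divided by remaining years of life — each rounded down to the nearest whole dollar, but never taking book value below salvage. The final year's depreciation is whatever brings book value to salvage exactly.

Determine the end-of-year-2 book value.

$86,913

Depreciable base = $261,471 − $21,300 = $240,171.
Year 1: DB = ⌊$261,471 × 125%/3⌋ = $108,946; SL = ⌊$240,171/3⌋ = $80,057 → take DB $108,946. Book value $152,525.
Year 2: DB = ⌊$152,525 × 125%/3⌋ = $63,552; SL = ⌊$131,225/2⌋ = $65,612 → take SL $65,612. Book value $86,913.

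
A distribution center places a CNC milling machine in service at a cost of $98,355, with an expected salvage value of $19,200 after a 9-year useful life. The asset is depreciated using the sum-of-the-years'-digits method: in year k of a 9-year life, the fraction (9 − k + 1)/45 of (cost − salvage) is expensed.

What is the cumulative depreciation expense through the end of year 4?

Depreciable base = $98,355 − $19,200 = $79,155.
Sum of the years' digits = 9+8+7+6+5+4+3+2+1 = 45.
Year 1: $79,155 × 9/45 = $15,831. Book value $82,524.
Year 2: $79,155 × 8/45 = $14,072. Book value $68,452.
Year 3: $79,155 × 7/45 = $12,313. Book value $56,139.
Year 4: $79,155 × 6/45 = $10,554. Book value $45,585.
Accumulated through year 4 = $98,355 − $45,585 = $52,770.

$52,770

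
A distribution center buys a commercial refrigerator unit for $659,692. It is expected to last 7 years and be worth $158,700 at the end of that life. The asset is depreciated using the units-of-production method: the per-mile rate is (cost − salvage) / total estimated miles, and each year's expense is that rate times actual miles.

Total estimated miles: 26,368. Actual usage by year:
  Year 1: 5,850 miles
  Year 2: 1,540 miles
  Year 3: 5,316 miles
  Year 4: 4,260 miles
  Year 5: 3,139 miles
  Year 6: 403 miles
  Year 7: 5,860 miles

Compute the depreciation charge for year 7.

Depreciable base = $659,692 − $158,700 = $500,992.
Rate = $500,992 / 26,368 miles = $19 per mile.
Year 1: 5,850 × $19 = $111,150. Book value $548,542.
Year 2: 1,540 × $19 = $29,260. Book value $519,282.
Year 3: 5,316 × $19 = $101,004. Book value $418,278.
Year 4: 4,260 × $19 = $80,940. Book value $337,338.
Year 5: 3,139 × $19 = $59,641. Book value $277,697.
Year 6: 403 × $19 = $7,657. Book value $270,040.
Year 7: 5,860 × $19 = $111,340. Book value $158,700.

$111,340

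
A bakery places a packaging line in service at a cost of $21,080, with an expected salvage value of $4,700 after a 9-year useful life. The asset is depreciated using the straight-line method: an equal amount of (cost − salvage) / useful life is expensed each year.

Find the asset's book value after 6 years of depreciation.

Depreciable base = $21,080 − $4,700 = $16,380.
Annual expense = $16,380 / 9 = $1,820.
End of year 1: book value $19,260.
End of year 2: book value $17,440.
End of year 3: book value $15,620.
End of year 4: book value $13,800.
End of year 5: book value $11,980.
End of year 6: book value $10,160.

$10,160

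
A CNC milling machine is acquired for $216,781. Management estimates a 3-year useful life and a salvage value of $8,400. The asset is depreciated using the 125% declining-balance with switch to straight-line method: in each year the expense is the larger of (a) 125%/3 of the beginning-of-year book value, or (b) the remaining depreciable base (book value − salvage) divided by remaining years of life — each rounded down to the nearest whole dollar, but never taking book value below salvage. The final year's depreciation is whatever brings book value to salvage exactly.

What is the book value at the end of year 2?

Depreciable base = $216,781 − $8,400 = $208,381.
Year 1: DB = ⌊$216,781 × 125%/3⌋ = $90,325; SL = ⌊$208,381/3⌋ = $69,460 → take DB $90,325. Book value $126,456.
Year 2: DB = ⌊$126,456 × 125%/3⌋ = $52,690; SL = ⌊$118,056/2⌋ = $59,028 → take SL $59,028. Book value $67,428.

$67,428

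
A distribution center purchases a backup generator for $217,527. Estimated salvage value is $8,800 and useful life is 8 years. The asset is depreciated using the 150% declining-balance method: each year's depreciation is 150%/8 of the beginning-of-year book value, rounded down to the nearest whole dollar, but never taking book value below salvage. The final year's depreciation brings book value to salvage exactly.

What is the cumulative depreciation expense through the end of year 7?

Depreciable base = $217,527 − $8,800 = $208,727.
Year 1: ⌊$217,527 × 150%/8⌋ = $40,786. Book value $176,741.
Year 2: ⌊$176,741 × 150%/8⌋ = $33,138. Book value $143,603.
Year 3: ⌊$143,603 × 150%/8⌋ = $26,925. Book value $116,678.
Year 4: ⌊$116,678 × 150%/8⌋ = $21,877. Book value $94,801.
Year 5: ⌊$94,801 × 150%/8⌋ = $17,775. Book value $77,026.
Year 6: ⌊$77,026 × 150%/8⌋ = $14,442. Book value $62,584.
Year 7: ⌊$62,584 × 150%/8⌋ = $11,734. Book value $50,850.
Accumulated through year 7 = $217,527 − $50,850 = $166,677.

$166,677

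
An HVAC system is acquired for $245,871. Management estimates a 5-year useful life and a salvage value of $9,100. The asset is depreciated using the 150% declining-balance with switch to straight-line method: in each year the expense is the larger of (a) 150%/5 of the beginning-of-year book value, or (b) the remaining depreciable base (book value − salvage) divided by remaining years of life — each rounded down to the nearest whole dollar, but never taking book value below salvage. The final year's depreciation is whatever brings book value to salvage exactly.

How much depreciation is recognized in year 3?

$37,125

Depreciable base = $245,871 − $9,100 = $236,771.
Year 1: DB = ⌊$245,871 × 150%/5⌋ = $73,761; SL = ⌊$236,771/5⌋ = $47,354 → take DB $73,761. Book value $172,110.
Year 2: DB = ⌊$172,110 × 150%/5⌋ = $51,633; SL = ⌊$163,010/4⌋ = $40,752 → take DB $51,633. Book value $120,477.
Year 3: DB = ⌊$120,477 × 150%/5⌋ = $36,143; SL = ⌊$111,377/3⌋ = $37,125 → take SL $37,125. Book value $83,352.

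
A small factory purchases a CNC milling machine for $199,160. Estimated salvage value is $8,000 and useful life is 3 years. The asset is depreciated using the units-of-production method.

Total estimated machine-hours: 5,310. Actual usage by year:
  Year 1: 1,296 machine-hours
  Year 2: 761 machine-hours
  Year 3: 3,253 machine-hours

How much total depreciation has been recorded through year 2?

Depreciable base = $199,160 − $8,000 = $191,160.
Rate = $191,160 / 5,310 machine-hours = $36 per machine-hour.
Year 1: 1,296 × $36 = $46,656. Book value $152,504.
Year 2: 761 × $36 = $27,396. Book value $125,108.
Accumulated through year 2 = $199,160 − $125,108 = $74,052.

$74,052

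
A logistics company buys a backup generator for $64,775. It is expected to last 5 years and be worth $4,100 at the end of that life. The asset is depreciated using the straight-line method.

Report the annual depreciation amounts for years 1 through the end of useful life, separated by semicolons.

Depreciable base = $64,775 − $4,100 = $60,675.
Annual expense = $60,675 / 5 = $12,135.
End of year 1: book value $52,640.
End of year 2: book value $40,505.
End of year 3: book value $28,370.
End of year 4: book value $16,235.
End of year 5: book value $4,100.

$12,135; $12,135; $12,135; $12,135; $12,135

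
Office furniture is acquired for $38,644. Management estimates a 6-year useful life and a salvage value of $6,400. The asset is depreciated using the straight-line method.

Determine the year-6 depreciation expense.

$5,374

Depreciable base = $38,644 − $6,400 = $32,244.
Annual expense = $32,244 / 6 = $5,374.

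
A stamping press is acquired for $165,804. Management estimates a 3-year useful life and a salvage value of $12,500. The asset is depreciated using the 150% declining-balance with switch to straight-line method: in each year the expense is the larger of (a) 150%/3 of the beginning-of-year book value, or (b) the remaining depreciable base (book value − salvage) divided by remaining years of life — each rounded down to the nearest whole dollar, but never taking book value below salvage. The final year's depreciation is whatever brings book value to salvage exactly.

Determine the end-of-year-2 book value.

$41,451

Depreciable base = $165,804 − $12,500 = $153,304.
Year 1: DB = ⌊$165,804 × 150%/3⌋ = $82,902; SL = ⌊$153,304/3⌋ = $51,101 → take DB $82,902. Book value $82,902.
Year 2: DB = ⌊$82,902 × 150%/3⌋ = $41,451; SL = ⌊$70,402/2⌋ = $35,201 → take DB $41,451. Book value $41,451.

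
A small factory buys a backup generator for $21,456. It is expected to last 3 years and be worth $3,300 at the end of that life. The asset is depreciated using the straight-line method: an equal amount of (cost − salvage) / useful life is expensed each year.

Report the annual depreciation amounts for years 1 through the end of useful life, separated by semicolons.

Depreciable base = $21,456 − $3,300 = $18,156.
Annual expense = $18,156 / 3 = $6,052.
End of year 1: book value $15,404.
End of year 2: book value $9,352.
End of year 3: book value $3,300.

$6,052; $6,052; $6,052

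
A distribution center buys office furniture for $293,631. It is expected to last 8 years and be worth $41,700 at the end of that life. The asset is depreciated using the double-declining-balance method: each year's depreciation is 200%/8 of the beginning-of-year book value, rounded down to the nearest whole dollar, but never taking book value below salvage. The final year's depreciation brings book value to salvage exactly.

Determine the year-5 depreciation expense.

$23,226

Depreciable base = $293,631 − $41,700 = $251,931.
Year 1: ⌊$293,631 × 200%/8⌋ = $73,407. Book value $220,224.
Year 2: ⌊$220,224 × 200%/8⌋ = $55,056. Book value $165,168.
Year 3: ⌊$165,168 × 200%/8⌋ = $41,292. Book value $123,876.
Year 4: ⌊$123,876 × 200%/8⌋ = $30,969. Book value $92,907.
Year 5: ⌊$92,907 × 200%/8⌋ = $23,226. Book value $69,681.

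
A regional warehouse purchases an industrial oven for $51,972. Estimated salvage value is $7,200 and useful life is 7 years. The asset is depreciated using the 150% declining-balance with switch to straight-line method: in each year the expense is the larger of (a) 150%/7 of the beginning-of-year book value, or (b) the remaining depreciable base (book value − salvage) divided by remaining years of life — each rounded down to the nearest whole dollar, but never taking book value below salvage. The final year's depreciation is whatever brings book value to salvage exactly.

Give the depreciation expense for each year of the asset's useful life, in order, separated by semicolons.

$11,136; $8,750; $6,875; $5,402; $4,244; $4,182; $4,183

Depreciable base = $51,972 − $7,200 = $44,772.
Year 1: DB = ⌊$51,972 × 150%/7⌋ = $11,136; SL = ⌊$44,772/7⌋ = $6,396 → take DB $11,136. Book value $40,836.
Year 2: DB = ⌊$40,836 × 150%/7⌋ = $8,750; SL = ⌊$33,636/6⌋ = $5,606 → take DB $8,750. Book value $32,086.
Year 3: DB = ⌊$32,086 × 150%/7⌋ = $6,875; SL = ⌊$24,886/5⌋ = $4,977 → take DB $6,875. Book value $25,211.
Year 4: DB = ⌊$25,211 × 150%/7⌋ = $5,402; SL = ⌊$18,011/4⌋ = $4,502 → take DB $5,402. Book value $19,809.
Year 5: DB = ⌊$19,809 × 150%/7⌋ = $4,244; SL = ⌊$12,609/3⌋ = $4,203 → take DB $4,244. Book value $15,565.
Year 6: DB = ⌊$15,565 × 150%/7⌋ = $3,335; SL = ⌊$8,365/2⌋ = $4,182 → take SL $4,182. Book value $11,383.
Year 7 (final): $11,383 − $7,200 = $4,183. Book value $7,200.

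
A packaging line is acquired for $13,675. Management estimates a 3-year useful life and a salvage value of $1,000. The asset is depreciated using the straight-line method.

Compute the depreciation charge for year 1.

$4,225

Depreciable base = $13,675 − $1,000 = $12,675.
Annual expense = $12,675 / 3 = $4,225.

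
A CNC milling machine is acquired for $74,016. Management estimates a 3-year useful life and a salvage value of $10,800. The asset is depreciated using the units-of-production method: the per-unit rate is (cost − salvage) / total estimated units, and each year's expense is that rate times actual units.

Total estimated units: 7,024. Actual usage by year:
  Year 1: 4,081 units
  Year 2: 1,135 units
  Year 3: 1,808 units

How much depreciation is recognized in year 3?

Depreciable base = $74,016 − $10,800 = $63,216.
Rate = $63,216 / 7,024 units = $9 per unit.
Year 1: 4,081 × $9 = $36,729. Book value $37,287.
Year 2: 1,135 × $9 = $10,215. Book value $27,072.
Year 3: 1,808 × $9 = $16,272. Book value $10,800.

$16,272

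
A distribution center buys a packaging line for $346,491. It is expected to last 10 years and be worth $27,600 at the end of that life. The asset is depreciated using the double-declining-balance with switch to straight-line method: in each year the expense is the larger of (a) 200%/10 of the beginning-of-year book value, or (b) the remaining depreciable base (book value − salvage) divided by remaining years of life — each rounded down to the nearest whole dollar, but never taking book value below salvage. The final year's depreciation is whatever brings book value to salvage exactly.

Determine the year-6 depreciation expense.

Depreciable base = $346,491 − $27,600 = $318,891.
Year 1: DB = ⌊$346,491 × 200%/10⌋ = $69,298; SL = ⌊$318,891/10⌋ = $31,889 → take DB $69,298. Book value $277,193.
Year 2: DB = ⌊$277,193 × 200%/10⌋ = $55,438; SL = ⌊$249,593/9⌋ = $27,732 → take DB $55,438. Book value $221,755.
Year 3: DB = ⌊$221,755 × 200%/10⌋ = $44,351; SL = ⌊$194,155/8⌋ = $24,269 → take DB $44,351. Book value $177,404.
Year 4: DB = ⌊$177,404 × 200%/10⌋ = $35,480; SL = ⌊$149,804/7⌋ = $21,400 → take DB $35,480. Book value $141,924.
Year 5: DB = ⌊$141,924 × 200%/10⌋ = $28,384; SL = ⌊$114,324/6⌋ = $19,054 → take DB $28,384. Book value $113,540.
Year 6: DB = ⌊$113,540 × 200%/10⌋ = $22,708; SL = ⌊$85,940/5⌋ = $17,188 → take DB $22,708. Book value $90,832.

$22,708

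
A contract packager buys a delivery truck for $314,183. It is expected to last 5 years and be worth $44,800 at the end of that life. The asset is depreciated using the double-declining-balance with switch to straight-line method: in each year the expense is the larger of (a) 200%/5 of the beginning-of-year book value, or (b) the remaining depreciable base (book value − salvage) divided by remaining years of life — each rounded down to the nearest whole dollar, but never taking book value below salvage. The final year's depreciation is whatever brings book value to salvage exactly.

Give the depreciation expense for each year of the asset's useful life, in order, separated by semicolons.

Depreciable base = $314,183 − $44,800 = $269,383.
Year 1: DB = ⌊$314,183 × 200%/5⌋ = $125,673; SL = ⌊$269,383/5⌋ = $53,876 → take DB $125,673. Book value $188,510.
Year 2: DB = ⌊$188,510 × 200%/5⌋ = $75,404; SL = ⌊$143,710/4⌋ = $35,927 → take DB $75,404. Book value $113,106.
Year 3: DB = ⌊$113,106 × 200%/5⌋ = $45,242; SL = ⌊$68,306/3⌋ = $22,768 → take DB $45,242. Book value $67,864.
Year 4: DB = ⌊$67,864 × 200%/5⌋ = $27,145; SL = ⌊$23,064/2⌋ = $11,532 → take DB $27,145, capped at $23,064. Book value $44,800.
Year 5 (final): $44,800 − $44,800 = $0. Book value $44,800.

$125,673; $75,404; $45,242; $23,064; $0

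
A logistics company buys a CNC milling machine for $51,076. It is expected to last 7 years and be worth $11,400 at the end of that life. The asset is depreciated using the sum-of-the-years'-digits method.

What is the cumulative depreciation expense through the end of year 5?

$35,425

Depreciable base = $51,076 − $11,400 = $39,676.
Sum of the years' digits = 7+6+5+4+3+2+1 = 28.
Year 1: $39,676 × 7/28 = $9,919. Book value $41,157.
Year 2: $39,676 × 6/28 = $8,502. Book value $32,655.
Year 3: $39,676 × 5/28 = $7,085. Book value $25,570.
Year 4: $39,676 × 4/28 = $5,668. Book value $19,902.
Year 5: $39,676 × 3/28 = $4,251. Book value $15,651.
Accumulated through year 5 = $51,076 − $15,651 = $35,425.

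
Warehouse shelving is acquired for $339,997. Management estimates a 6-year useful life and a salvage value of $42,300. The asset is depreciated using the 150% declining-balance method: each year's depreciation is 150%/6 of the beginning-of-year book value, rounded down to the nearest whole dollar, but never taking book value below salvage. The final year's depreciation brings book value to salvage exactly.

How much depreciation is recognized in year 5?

$26,894

Depreciable base = $339,997 − $42,300 = $297,697.
Year 1: ⌊$339,997 × 150%/6⌋ = $84,999. Book value $254,998.
Year 2: ⌊$254,998 × 150%/6⌋ = $63,749. Book value $191,249.
Year 3: ⌊$191,249 × 150%/6⌋ = $47,812. Book value $143,437.
Year 4: ⌊$143,437 × 150%/6⌋ = $35,859. Book value $107,578.
Year 5: ⌊$107,578 × 150%/6⌋ = $26,894. Book value $80,684.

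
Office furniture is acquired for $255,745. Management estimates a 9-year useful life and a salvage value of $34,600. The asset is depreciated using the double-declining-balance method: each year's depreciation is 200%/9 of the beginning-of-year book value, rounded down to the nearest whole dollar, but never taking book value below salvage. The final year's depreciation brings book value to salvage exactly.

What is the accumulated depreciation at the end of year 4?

Depreciable base = $255,745 − $34,600 = $221,145.
Year 1: ⌊$255,745 × 200%/9⌋ = $56,832. Book value $198,913.
Year 2: ⌊$198,913 × 200%/9⌋ = $44,202. Book value $154,711.
Year 3: ⌊$154,711 × 200%/9⌋ = $34,380. Book value $120,331.
Year 4: ⌊$120,331 × 200%/9⌋ = $26,740. Book value $93,591.
Accumulated through year 4 = $255,745 − $93,591 = $162,154.

$162,154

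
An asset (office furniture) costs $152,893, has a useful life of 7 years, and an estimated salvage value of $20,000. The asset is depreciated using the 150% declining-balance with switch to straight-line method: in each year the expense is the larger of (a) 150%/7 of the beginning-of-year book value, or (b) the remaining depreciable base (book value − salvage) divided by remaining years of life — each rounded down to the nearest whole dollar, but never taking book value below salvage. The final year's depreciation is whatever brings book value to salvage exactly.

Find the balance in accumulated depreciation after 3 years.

Depreciable base = $152,893 − $20,000 = $132,893.
Year 1: DB = ⌊$152,893 × 150%/7⌋ = $32,762; SL = ⌊$132,893/7⌋ = $18,984 → take DB $32,762. Book value $120,131.
Year 2: DB = ⌊$120,131 × 150%/7⌋ = $25,742; SL = ⌊$100,131/6⌋ = $16,688 → take DB $25,742. Book value $94,389.
Year 3: DB = ⌊$94,389 × 150%/7⌋ = $20,226; SL = ⌊$74,389/5⌋ = $14,877 → take DB $20,226. Book value $74,163.
Accumulated through year 3 = $152,893 − $74,163 = $78,730.

$78,730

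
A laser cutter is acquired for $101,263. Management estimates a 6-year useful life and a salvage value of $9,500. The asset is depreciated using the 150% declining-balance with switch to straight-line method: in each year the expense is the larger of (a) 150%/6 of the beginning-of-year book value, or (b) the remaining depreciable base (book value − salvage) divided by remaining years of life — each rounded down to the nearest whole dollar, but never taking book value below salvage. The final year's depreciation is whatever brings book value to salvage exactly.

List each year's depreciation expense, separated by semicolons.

Depreciable base = $101,263 − $9,500 = $91,763.
Year 1: DB = ⌊$101,263 × 150%/6⌋ = $25,315; SL = ⌊$91,763/6⌋ = $15,293 → take DB $25,315. Book value $75,948.
Year 2: DB = ⌊$75,948 × 150%/6⌋ = $18,987; SL = ⌊$66,448/5⌋ = $13,289 → take DB $18,987. Book value $56,961.
Year 3: DB = ⌊$56,961 × 150%/6⌋ = $14,240; SL = ⌊$47,461/4⌋ = $11,865 → take DB $14,240. Book value $42,721.
Year 4: DB = ⌊$42,721 × 150%/6⌋ = $10,680; SL = ⌊$33,221/3⌋ = $11,073 → take SL $11,073. Book value $31,648.
Year 5: DB = ⌊$31,648 × 150%/6⌋ = $7,912; SL = ⌊$22,148/2⌋ = $11,074 → take SL $11,074. Book value $20,574.
Year 6 (final): $20,574 − $9,500 = $11,074. Book value $9,500.

$25,315; $18,987; $14,240; $11,073; $11,074; $11,074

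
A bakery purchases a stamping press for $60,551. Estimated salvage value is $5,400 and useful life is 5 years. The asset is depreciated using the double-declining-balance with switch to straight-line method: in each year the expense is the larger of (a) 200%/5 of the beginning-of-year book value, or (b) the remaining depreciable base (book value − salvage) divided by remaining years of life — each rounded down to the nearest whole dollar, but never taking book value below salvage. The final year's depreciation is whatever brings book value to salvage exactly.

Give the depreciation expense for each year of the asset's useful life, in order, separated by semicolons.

Depreciable base = $60,551 − $5,400 = $55,151.
Year 1: DB = ⌊$60,551 × 200%/5⌋ = $24,220; SL = ⌊$55,151/5⌋ = $11,030 → take DB $24,220. Book value $36,331.
Year 2: DB = ⌊$36,331 × 200%/5⌋ = $14,532; SL = ⌊$30,931/4⌋ = $7,732 → take DB $14,532. Book value $21,799.
Year 3: DB = ⌊$21,799 × 200%/5⌋ = $8,719; SL = ⌊$16,399/3⌋ = $5,466 → take DB $8,719. Book value $13,080.
Year 4: DB = ⌊$13,080 × 200%/5⌋ = $5,232; SL = ⌊$7,680/2⌋ = $3,840 → take DB $5,232. Book value $7,848.
Year 5 (final): $7,848 − $5,400 = $2,448. Book value $5,400.

$24,220; $14,532; $8,719; $5,232; $2,448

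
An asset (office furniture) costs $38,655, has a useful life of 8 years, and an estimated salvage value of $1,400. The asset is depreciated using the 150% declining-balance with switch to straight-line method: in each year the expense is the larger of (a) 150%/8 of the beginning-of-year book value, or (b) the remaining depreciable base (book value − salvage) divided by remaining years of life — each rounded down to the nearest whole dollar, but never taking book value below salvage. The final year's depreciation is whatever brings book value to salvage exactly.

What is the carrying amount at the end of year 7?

Depreciable base = $38,655 − $1,400 = $37,255.
Year 1: DB = ⌊$38,655 × 150%/8⌋ = $7,247; SL = ⌊$37,255/8⌋ = $4,656 → take DB $7,247. Book value $31,408.
Year 2: DB = ⌊$31,408 × 150%/8⌋ = $5,889; SL = ⌊$30,008/7⌋ = $4,286 → take DB $5,889. Book value $25,519.
Year 3: DB = ⌊$25,519 × 150%/8⌋ = $4,784; SL = ⌊$24,119/6⌋ = $4,019 → take DB $4,784. Book value $20,735.
Year 4: DB = ⌊$20,735 × 150%/8⌋ = $3,887; SL = ⌊$19,335/5⌋ = $3,867 → take DB $3,887. Book value $16,848.
Year 5: DB = ⌊$16,848 × 150%/8⌋ = $3,159; SL = ⌊$15,448/4⌋ = $3,862 → take SL $3,862. Book value $12,986.
Year 6: DB = ⌊$12,986 × 150%/8⌋ = $2,434; SL = ⌊$11,586/3⌋ = $3,862 → take SL $3,862. Book value $9,124.
Year 7: DB = ⌊$9,124 × 150%/8⌋ = $1,710; SL = ⌊$7,724/2⌋ = $3,862 → take SL $3,862. Book value $5,262.

$5,262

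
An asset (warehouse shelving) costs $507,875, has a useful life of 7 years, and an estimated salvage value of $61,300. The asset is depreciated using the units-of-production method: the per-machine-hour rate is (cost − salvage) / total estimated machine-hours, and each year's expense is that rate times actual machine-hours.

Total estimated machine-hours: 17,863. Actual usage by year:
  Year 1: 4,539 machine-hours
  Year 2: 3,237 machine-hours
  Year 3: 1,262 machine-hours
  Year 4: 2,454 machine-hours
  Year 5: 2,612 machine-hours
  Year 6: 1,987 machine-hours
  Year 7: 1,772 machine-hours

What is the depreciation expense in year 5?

$65,300

Depreciable base = $507,875 − $61,300 = $446,575.
Rate = $446,575 / 17,863 machine-hours = $25 per machine-hour.
Year 1: 4,539 × $25 = $113,475. Book value $394,400.
Year 2: 3,237 × $25 = $80,925. Book value $313,475.
Year 3: 1,262 × $25 = $31,550. Book value $281,925.
Year 4: 2,454 × $25 = $61,350. Book value $220,575.
Year 5: 2,612 × $25 = $65,300. Book value $155,275.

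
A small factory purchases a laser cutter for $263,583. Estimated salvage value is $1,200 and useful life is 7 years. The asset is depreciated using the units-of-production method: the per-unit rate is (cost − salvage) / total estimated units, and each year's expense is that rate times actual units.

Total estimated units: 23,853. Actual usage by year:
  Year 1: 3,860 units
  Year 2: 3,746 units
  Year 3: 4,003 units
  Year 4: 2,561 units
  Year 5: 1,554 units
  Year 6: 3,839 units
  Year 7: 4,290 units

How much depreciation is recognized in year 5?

Depreciable base = $263,583 − $1,200 = $262,383.
Rate = $262,383 / 23,853 units = $11 per unit.
Year 1: 3,860 × $11 = $42,460. Book value $221,123.
Year 2: 3,746 × $11 = $41,206. Book value $179,917.
Year 3: 4,003 × $11 = $44,033. Book value $135,884.
Year 4: 2,561 × $11 = $28,171. Book value $107,713.
Year 5: 1,554 × $11 = $17,094. Book value $90,619.

$17,094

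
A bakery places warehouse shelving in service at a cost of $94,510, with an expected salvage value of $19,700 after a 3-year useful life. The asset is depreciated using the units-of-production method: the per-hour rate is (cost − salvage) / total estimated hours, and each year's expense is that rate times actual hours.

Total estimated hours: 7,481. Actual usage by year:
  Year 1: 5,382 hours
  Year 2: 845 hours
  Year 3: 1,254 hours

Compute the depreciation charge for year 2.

Depreciable base = $94,510 − $19,700 = $74,810.
Rate = $74,810 / 7,481 hours = $10 per hour.
Year 1: 5,382 × $10 = $53,820. Book value $40,690.
Year 2: 845 × $10 = $8,450. Book value $32,240.

$8,450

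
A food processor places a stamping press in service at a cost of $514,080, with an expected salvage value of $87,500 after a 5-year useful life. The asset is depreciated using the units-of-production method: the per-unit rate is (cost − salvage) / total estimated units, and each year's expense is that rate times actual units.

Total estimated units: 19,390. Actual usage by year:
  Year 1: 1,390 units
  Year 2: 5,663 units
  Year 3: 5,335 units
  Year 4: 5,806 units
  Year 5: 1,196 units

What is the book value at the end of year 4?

$113,812

Depreciable base = $514,080 − $87,500 = $426,580.
Rate = $426,580 / 19,390 units = $22 per unit.
Year 1: 1,390 × $22 = $30,580. Book value $483,500.
Year 2: 5,663 × $22 = $124,586. Book value $358,914.
Year 3: 5,335 × $22 = $117,370. Book value $241,544.
Year 4: 5,806 × $22 = $127,732. Book value $113,812.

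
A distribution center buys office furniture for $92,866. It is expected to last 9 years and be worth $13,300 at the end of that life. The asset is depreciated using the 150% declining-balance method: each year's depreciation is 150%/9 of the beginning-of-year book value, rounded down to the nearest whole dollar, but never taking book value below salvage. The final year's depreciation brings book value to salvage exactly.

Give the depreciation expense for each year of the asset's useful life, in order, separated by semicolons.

Depreciable base = $92,866 − $13,300 = $79,566.
Year 1: ⌊$92,866 × 150%/9⌋ = $15,477. Book value $77,389.
Year 2: ⌊$77,389 × 150%/9⌋ = $12,898. Book value $64,491.
Year 3: ⌊$64,491 × 150%/9⌋ = $10,748. Book value $53,743.
Year 4: ⌊$53,743 × 150%/9⌋ = $8,957. Book value $44,786.
Year 5: ⌊$44,786 × 150%/9⌋ = $7,464. Book value $37,322.
Year 6: ⌊$37,322 × 150%/9⌋ = $6,220. Book value $31,102.
Year 7: ⌊$31,102 × 150%/9⌋ = $5,183. Book value $25,919.
Year 8: ⌊$25,919 × 150%/9⌋ = $4,319. Book value $21,600.
Year 9 (final): $21,600 − $13,300 = $8,300. Book value $13,300.

$15,477; $12,898; $10,748; $8,957; $7,464; $6,220; $5,183; $4,319; $8,300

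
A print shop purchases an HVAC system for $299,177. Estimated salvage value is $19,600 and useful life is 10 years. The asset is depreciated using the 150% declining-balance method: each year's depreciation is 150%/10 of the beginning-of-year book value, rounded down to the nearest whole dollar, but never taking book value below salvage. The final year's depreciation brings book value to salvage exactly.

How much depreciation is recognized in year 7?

Depreciable base = $299,177 − $19,600 = $279,577.
Year 1: ⌊$299,177 × 150%/10⌋ = $44,876. Book value $254,301.
Year 2: ⌊$254,301 × 150%/10⌋ = $38,145. Book value $216,156.
Year 3: ⌊$216,156 × 150%/10⌋ = $32,423. Book value $183,733.
Year 4: ⌊$183,733 × 150%/10⌋ = $27,559. Book value $156,174.
Year 5: ⌊$156,174 × 150%/10⌋ = $23,426. Book value $132,748.
Year 6: ⌊$132,748 × 150%/10⌋ = $19,912. Book value $112,836.
Year 7: ⌊$112,836 × 150%/10⌋ = $16,925. Book value $95,911.

$16,925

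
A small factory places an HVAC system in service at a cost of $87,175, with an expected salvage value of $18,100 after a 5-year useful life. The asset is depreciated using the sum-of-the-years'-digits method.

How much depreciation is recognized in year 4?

$9,210

Depreciable base = $87,175 − $18,100 = $69,075.
Sum of the years' digits = 5+4+3+2+1 = 15.
Year 1: $69,075 × 5/15 = $23,025. Book value $64,150.
Year 2: $69,075 × 4/15 = $18,420. Book value $45,730.
Year 3: $69,075 × 3/15 = $13,815. Book value $31,915.
Year 4: $69,075 × 2/15 = $9,210. Book value $22,705.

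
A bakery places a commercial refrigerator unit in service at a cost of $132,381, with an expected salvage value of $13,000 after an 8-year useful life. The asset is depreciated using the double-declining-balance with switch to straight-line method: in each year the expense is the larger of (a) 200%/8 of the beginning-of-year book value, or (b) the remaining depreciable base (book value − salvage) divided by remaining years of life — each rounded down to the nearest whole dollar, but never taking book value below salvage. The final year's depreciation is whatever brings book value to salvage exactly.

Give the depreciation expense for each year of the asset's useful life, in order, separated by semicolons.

$33,095; $24,821; $18,616; $13,962; $10,471; $7,854; $5,890; $4,672

Depreciable base = $132,381 − $13,000 = $119,381.
Year 1: DB = ⌊$132,381 × 200%/8⌋ = $33,095; SL = ⌊$119,381/8⌋ = $14,922 → take DB $33,095. Book value $99,286.
Year 2: DB = ⌊$99,286 × 200%/8⌋ = $24,821; SL = ⌊$86,286/7⌋ = $12,326 → take DB $24,821. Book value $74,465.
Year 3: DB = ⌊$74,465 × 200%/8⌋ = $18,616; SL = ⌊$61,465/6⌋ = $10,244 → take DB $18,616. Book value $55,849.
Year 4: DB = ⌊$55,849 × 200%/8⌋ = $13,962; SL = ⌊$42,849/5⌋ = $8,569 → take DB $13,962. Book value $41,887.
Year 5: DB = ⌊$41,887 × 200%/8⌋ = $10,471; SL = ⌊$28,887/4⌋ = $7,221 → take DB $10,471. Book value $31,416.
Year 6: DB = ⌊$31,416 × 200%/8⌋ = $7,854; SL = ⌊$18,416/3⌋ = $6,138 → take DB $7,854. Book value $23,562.
Year 7: DB = ⌊$23,562 × 200%/8⌋ = $5,890; SL = ⌊$10,562/2⌋ = $5,281 → take DB $5,890. Book value $17,672.
Year 8 (final): $17,672 − $13,000 = $4,672. Book value $13,000.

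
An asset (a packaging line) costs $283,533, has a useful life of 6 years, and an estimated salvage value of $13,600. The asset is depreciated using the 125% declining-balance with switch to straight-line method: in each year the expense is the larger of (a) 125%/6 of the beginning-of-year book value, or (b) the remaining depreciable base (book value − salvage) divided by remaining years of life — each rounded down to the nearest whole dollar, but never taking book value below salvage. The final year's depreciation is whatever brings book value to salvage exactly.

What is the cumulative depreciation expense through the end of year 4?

$187,882

Depreciable base = $283,533 − $13,600 = $269,933.
Year 1: DB = ⌊$283,533 × 125%/6⌋ = $59,069; SL = ⌊$269,933/6⌋ = $44,988 → take DB $59,069. Book value $224,464.
Year 2: DB = ⌊$224,464 × 125%/6⌋ = $46,763; SL = ⌊$210,864/5⌋ = $42,172 → take DB $46,763. Book value $177,701.
Year 3: DB = ⌊$177,701 × 125%/6⌋ = $37,021; SL = ⌊$164,101/4⌋ = $41,025 → take SL $41,025. Book value $136,676.
Year 4: DB = ⌊$136,676 × 125%/6⌋ = $28,474; SL = ⌊$123,076/3⌋ = $41,025 → take SL $41,025. Book value $95,651.
Accumulated through year 4 = $283,533 − $95,651 = $187,882.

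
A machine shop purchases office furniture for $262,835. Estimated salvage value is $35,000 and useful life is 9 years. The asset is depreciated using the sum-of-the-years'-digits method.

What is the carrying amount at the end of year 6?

Depreciable base = $262,835 − $35,000 = $227,835.
Sum of the years' digits = 9+8+7+6+5+4+3+2+1 = 45.
Year 1: $227,835 × 9/45 = $45,567. Book value $217,268.
Year 2: $227,835 × 8/45 = $40,504. Book value $176,764.
Year 3: $227,835 × 7/45 = $35,441. Book value $141,323.
Year 4: $227,835 × 6/45 = $30,378. Book value $110,945.
Year 5: $227,835 × 5/45 = $25,315. Book value $85,630.
Year 6: $227,835 × 4/45 = $20,252. Book value $65,378.

$65,378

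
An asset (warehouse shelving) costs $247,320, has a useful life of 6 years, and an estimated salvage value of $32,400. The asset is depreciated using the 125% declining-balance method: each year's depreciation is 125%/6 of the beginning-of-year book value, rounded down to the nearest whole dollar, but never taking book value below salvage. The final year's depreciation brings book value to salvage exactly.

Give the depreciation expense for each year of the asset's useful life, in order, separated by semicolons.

Depreciable base = $247,320 − $32,400 = $214,920.
Year 1: ⌊$247,320 × 125%/6⌋ = $51,525. Book value $195,795.
Year 2: ⌊$195,795 × 125%/6⌋ = $40,790. Book value $155,005.
Year 3: ⌊$155,005 × 125%/6⌋ = $32,292. Book value $122,713.
Year 4: ⌊$122,713 × 125%/6⌋ = $25,565. Book value $97,148.
Year 5: ⌊$97,148 × 125%/6⌋ = $20,239. Book value $76,909.
Year 6 (final): $76,909 − $32,400 = $44,509. Book value $32,400.

$51,525; $40,790; $32,292; $25,565; $20,239; $44,509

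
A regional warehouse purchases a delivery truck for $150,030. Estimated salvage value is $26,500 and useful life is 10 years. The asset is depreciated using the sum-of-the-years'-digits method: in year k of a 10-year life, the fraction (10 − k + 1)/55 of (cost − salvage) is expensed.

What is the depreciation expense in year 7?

$8,984

Depreciable base = $150,030 − $26,500 = $123,530.
Sum of the years' digits = 10+9+8+7+6+5+4+3+2+1 = 55.
Year 1: $123,530 × 10/55 = $22,460. Book value $127,570.
Year 2: $123,530 × 9/55 = $20,214. Book value $107,356.
Year 3: $123,530 × 8/55 = $17,968. Book value $89,388.
Year 4: $123,530 × 7/55 = $15,722. Book value $73,666.
Year 5: $123,530 × 6/55 = $13,476. Book value $60,190.
Year 6: $123,530 × 5/55 = $11,230. Book value $48,960.
Year 7: $123,530 × 4/55 = $8,984. Book value $39,976.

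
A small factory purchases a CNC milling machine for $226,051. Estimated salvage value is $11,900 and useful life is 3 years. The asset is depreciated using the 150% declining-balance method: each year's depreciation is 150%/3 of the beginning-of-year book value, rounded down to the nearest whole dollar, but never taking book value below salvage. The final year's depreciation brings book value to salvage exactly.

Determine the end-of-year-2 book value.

$56,513

Depreciable base = $226,051 − $11,900 = $214,151.
Year 1: ⌊$226,051 × 150%/3⌋ = $113,025. Book value $113,026.
Year 2: ⌊$113,026 × 150%/3⌋ = $56,513. Book value $56,513.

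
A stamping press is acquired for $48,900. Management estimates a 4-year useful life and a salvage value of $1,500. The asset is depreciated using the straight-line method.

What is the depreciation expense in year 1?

$11,850

Depreciable base = $48,900 − $1,500 = $47,400.
Annual expense = $47,400 / 4 = $11,850.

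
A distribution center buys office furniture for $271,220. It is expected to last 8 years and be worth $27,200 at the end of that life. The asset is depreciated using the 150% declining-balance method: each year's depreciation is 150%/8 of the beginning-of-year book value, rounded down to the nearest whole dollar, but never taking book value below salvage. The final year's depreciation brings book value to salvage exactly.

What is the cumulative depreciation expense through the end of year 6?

$193,188

Depreciable base = $271,220 − $27,200 = $244,020.
Year 1: ⌊$271,220 × 150%/8⌋ = $50,853. Book value $220,367.
Year 2: ⌊$220,367 × 150%/8⌋ = $41,318. Book value $179,049.
Year 3: ⌊$179,049 × 150%/8⌋ = $33,571. Book value $145,478.
Year 4: ⌊$145,478 × 150%/8⌋ = $27,277. Book value $118,201.
Year 5: ⌊$118,201 × 150%/8⌋ = $22,162. Book value $96,039.
Year 6: ⌊$96,039 × 150%/8⌋ = $18,007. Book value $78,032.
Accumulated through year 6 = $271,220 − $78,032 = $193,188.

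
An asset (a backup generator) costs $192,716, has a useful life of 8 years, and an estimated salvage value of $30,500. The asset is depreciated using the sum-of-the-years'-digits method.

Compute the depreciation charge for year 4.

Depreciable base = $192,716 − $30,500 = $162,216.
Sum of the years' digits = 8+7+6+5+4+3+2+1 = 36.
Year 1: $162,216 × 8/36 = $36,048. Book value $156,668.
Year 2: $162,216 × 7/36 = $31,542. Book value $125,126.
Year 3: $162,216 × 6/36 = $27,036. Book value $98,090.
Year 4: $162,216 × 5/36 = $22,530. Book value $75,560.

$22,530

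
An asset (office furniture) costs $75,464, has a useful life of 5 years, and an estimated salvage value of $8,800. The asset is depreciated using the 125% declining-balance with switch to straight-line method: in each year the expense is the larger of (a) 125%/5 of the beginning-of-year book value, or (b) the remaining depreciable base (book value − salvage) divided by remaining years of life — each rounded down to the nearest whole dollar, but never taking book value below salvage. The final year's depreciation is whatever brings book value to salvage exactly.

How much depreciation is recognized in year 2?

$14,149

Depreciable base = $75,464 − $8,800 = $66,664.
Year 1: DB = ⌊$75,464 × 125%/5⌋ = $18,866; SL = ⌊$66,664/5⌋ = $13,332 → take DB $18,866. Book value $56,598.
Year 2: DB = ⌊$56,598 × 125%/5⌋ = $14,149; SL = ⌊$47,798/4⌋ = $11,949 → take DB $14,149. Book value $42,449.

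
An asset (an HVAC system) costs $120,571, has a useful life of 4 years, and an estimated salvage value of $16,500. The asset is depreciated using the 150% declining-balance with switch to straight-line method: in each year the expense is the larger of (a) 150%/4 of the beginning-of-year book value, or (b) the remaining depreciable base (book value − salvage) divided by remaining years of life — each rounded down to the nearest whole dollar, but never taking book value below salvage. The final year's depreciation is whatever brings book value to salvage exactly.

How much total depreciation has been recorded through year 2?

$73,472

Depreciable base = $120,571 − $16,500 = $104,071.
Year 1: DB = ⌊$120,571 × 150%/4⌋ = $45,214; SL = ⌊$104,071/4⌋ = $26,017 → take DB $45,214. Book value $75,357.
Year 2: DB = ⌊$75,357 × 150%/4⌋ = $28,258; SL = ⌊$58,857/3⌋ = $19,619 → take DB $28,258. Book value $47,099.
Accumulated through year 2 = $120,571 − $47,099 = $73,472.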